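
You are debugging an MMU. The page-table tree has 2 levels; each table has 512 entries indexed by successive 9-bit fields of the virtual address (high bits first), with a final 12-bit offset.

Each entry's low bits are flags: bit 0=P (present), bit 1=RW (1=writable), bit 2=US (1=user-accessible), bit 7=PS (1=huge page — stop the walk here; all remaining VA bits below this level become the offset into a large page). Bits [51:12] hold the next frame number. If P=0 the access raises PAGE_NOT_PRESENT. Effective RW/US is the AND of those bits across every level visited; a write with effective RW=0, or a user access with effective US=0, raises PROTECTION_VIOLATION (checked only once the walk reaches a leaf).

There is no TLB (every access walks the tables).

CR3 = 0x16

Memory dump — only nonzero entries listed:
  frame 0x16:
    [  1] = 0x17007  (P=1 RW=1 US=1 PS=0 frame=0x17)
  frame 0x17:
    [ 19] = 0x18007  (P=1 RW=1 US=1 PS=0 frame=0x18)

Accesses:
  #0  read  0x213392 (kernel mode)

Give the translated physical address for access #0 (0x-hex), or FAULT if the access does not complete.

Walk each access:
#0 VA=0x213392 (r,kernel):
  L0: frame=0x16 idx=1 entry=0x17007 [P=1 RW=1 US=1 PS=0]
  L1: frame=0x17 idx=19 entry=0x18007 [P=1 RW=1 US=1 PS=0]
  ✓ 0x18392  — 2 lookups

Access #0 PA: 0x18392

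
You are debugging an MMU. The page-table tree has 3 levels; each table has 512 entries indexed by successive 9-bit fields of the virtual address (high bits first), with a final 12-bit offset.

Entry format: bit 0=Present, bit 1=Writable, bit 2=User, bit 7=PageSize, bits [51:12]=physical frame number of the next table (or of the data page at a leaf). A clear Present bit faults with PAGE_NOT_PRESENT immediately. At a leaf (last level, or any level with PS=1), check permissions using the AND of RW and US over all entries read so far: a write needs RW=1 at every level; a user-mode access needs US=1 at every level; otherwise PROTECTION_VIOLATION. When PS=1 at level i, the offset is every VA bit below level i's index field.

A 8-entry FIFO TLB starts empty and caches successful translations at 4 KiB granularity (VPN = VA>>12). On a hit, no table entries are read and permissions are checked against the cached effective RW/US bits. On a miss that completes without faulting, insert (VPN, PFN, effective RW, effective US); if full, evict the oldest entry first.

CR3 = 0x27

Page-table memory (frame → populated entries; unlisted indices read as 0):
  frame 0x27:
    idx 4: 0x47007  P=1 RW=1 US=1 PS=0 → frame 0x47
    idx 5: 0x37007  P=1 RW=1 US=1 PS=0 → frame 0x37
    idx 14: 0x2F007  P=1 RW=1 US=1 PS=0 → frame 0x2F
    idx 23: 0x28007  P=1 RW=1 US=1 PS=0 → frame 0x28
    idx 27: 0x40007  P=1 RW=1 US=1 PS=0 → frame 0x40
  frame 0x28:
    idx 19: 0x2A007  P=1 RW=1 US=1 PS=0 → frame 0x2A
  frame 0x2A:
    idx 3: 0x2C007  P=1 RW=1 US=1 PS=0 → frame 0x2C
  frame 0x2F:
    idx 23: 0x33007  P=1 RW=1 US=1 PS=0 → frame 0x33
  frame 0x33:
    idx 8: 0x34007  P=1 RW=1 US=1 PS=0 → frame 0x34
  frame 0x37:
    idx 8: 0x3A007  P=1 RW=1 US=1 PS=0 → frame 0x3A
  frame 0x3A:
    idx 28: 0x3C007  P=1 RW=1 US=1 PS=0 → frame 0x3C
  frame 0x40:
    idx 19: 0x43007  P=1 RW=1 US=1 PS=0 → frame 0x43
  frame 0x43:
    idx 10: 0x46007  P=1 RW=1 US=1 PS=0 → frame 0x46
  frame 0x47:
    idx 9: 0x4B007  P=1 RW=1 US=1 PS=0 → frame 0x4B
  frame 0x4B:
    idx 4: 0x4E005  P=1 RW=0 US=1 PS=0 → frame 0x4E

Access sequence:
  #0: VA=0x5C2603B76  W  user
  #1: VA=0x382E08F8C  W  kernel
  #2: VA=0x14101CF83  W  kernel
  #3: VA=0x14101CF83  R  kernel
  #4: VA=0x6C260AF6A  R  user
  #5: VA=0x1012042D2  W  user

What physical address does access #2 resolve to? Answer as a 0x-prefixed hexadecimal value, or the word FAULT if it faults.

Walk each access:
#0 VA=0x5C2603B76 (w,user):
  L0: frame=0x27 idx=23 entry=0x28007 [P=1 RW=1 US=1 PS=0]
  L1: frame=0x28 idx=19 entry=0x2A007 [P=1 RW=1 US=1 PS=0]
  L2: frame=0x2A idx=3 entry=0x2C007 [P=1 RW=1 US=1 PS=0]
  ⇒ phys 0x2CB76  [3 reads]
#1 VA=0x382E08F8C (w,kernel):
  L0: frame=0x27 idx=14 entry=0x2F007 [P=1 RW=1 US=1 PS=0]
  L1: frame=0x2F idx=23 entry=0x33007 [P=1 RW=1 US=1 PS=0]
  L2: frame=0x33 idx=8 entry=0x34007 [P=1 RW=1 US=1 PS=0]
  ⇒ phys 0x34F8C  [3 reads]
#2 VA=0x14101CF83 (w,kernel):
  L0: frame=0x27 idx=5 entry=0x37007 [P=1 RW=1 US=1 PS=0]
  L1: frame=0x37 idx=8 entry=0x3A007 [P=1 RW=1 US=1 PS=0]
  L2: frame=0x3A idx=28 entry=0x3C007 [P=1 RW=1 US=1 PS=0]
  ⇒ phys 0x3CF83  [3 reads]
#3 VA=0x14101CF83 (r,kernel):
  TLB hit vpn=0x14101C → PA=0x3CF83
#4 VA=0x6C260AF6A (r,user):
  L0: frame=0x27 idx=27 entry=0x40007 [P=1 RW=1 US=1 PS=0]
  L1: frame=0x40 idx=19 entry=0x43007 [P=1 RW=1 US=1 PS=0]
  L2: frame=0x43 idx=10 entry=0x46007 [P=1 RW=1 US=1 PS=0]
  ⇒ phys 0x46F6A  [3 reads]
#5 VA=0x1012042D2 (w,user):
  L0: frame=0x27 idx=4 entry=0x47007 [P=1 RW=1 US=1 PS=0]
  L1: frame=0x47 idx=9 entry=0x4B007 [P=1 RW=1 US=1 PS=0]
  L2: frame=0x4B idx=4 entry=0x4E005 [P=1 RW=0 US=1 PS=0]
  ⇒ fault: PROTECTION_VIOLATION  — 3 lookups

Access #2 PA: 0x3CF83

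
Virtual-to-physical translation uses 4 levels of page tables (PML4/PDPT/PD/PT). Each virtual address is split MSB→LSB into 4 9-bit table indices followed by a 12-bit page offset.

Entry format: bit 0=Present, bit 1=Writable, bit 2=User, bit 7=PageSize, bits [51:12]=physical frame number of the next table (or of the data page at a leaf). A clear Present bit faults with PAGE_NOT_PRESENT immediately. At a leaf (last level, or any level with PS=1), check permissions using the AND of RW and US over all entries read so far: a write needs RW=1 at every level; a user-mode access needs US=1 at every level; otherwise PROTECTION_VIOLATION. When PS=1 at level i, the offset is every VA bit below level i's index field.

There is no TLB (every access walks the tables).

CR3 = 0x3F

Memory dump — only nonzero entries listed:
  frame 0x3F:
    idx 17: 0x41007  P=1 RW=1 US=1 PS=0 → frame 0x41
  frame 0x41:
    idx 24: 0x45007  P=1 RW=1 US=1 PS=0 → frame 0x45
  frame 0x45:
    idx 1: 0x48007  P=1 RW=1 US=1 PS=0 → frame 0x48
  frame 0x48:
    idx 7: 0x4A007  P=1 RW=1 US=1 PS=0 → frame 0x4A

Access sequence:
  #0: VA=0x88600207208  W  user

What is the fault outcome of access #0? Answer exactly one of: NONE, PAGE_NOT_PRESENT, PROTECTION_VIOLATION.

Walk each access:
#0 VA=0x88600207208 (w,user):
  L0: frame=0x3F idx=17 entry=0x41007 [P=1 RW=1 US=1 PS=0]
  L1: frame=0x41 idx=24 entry=0x45007 [P=1 RW=1 US=1 PS=0]
  L2: frame=0x45 idx=1 entry=0x48007 [P=1 RW=1 US=1 PS=0]
  L3: frame=0x48 idx=7 entry=0x4A007 [P=1 RW=1 US=1 PS=0]
  ⇒ phys 0x4A208  [4 reads]

Access #0 fault: NONE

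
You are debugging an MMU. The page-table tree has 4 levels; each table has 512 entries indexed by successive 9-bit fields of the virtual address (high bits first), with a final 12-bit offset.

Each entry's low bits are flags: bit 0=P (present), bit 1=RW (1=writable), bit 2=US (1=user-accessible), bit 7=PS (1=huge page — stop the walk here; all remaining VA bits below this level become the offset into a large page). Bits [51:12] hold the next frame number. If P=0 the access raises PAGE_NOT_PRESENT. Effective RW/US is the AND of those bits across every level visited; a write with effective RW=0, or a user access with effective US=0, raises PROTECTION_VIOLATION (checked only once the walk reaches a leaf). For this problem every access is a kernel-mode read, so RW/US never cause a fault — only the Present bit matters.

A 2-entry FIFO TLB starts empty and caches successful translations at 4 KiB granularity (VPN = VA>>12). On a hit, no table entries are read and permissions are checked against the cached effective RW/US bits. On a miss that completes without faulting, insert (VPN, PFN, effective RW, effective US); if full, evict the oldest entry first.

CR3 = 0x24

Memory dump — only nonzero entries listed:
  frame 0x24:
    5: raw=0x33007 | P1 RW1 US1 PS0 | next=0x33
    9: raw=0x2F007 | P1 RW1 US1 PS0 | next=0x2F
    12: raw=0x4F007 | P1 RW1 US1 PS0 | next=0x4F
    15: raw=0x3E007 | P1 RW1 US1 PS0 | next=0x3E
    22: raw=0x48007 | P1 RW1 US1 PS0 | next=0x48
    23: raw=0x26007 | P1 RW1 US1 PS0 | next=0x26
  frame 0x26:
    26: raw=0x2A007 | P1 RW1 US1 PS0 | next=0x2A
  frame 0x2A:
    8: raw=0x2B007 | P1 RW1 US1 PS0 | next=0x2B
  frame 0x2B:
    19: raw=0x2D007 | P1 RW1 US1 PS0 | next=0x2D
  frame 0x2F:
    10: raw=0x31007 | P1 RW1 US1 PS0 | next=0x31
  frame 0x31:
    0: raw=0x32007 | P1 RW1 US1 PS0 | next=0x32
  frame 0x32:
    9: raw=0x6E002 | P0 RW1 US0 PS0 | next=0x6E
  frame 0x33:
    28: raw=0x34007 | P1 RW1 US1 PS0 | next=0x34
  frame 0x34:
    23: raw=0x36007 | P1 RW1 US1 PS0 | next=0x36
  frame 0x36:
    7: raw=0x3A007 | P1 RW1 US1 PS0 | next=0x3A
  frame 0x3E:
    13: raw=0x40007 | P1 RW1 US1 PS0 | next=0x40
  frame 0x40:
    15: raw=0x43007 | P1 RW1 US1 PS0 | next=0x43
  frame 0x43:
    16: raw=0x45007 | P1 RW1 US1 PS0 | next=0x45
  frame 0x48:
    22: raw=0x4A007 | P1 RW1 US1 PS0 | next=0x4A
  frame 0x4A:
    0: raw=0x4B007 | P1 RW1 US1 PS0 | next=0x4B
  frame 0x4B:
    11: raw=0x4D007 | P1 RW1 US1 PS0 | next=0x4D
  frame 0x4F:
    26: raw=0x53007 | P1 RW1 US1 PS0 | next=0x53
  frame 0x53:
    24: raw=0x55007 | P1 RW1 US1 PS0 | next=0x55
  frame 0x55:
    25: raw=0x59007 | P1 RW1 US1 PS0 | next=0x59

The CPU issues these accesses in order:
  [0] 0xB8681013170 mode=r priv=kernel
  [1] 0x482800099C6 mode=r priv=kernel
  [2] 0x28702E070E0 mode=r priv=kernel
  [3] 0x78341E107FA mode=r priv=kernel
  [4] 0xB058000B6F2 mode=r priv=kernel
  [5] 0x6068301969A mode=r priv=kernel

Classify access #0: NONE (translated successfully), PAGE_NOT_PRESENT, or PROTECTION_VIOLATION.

Walk each access:
#0 VA=0xB8681013170 (r,kernel):
  L0: frame=0x24 idx=23 entry=0x26007 [P=1 RW=1 US=1 PS=0]
  L1: frame=0x26 idx=26 entry=0x2A007 [P=1 RW=1 US=1 PS=0]
  L2: frame=0x2A idx=8 entry=0x2B007 [P=1 RW=1 US=1 PS=0]
  L3: frame=0x2B idx=19 entry=0x2D007 [P=1 RW=1 US=1 PS=0]
  ✓ 0x2D170  — 4 lookups
#1 VA=0x482800099C6 (r,kernel):
  L0: frame=0x24 idx=9 entry=0x2F007 [P=1 RW=1 US=1 PS=0]
  L1: frame=0x2F idx=10 entry=0x31007 [P=1 RW=1 US=1 PS=0]
  L2: frame=0x31 idx=0 entry=0x32007 [P=1 RW=1 US=1 PS=0]
  L3: frame=0x32 idx=9 entry=0x6E002 [P=0 RW=1 US=0 PS=0]
  ⇒ fault: PAGE_NOT_PRESENT  — 4 lookups
#2 VA=0x28702E070E0 (r,kernel):
  L0: frame=0x24 idx=5 entry=0x33007 [P=1 RW=1 US=1 PS=0]
  L1: frame=0x33 idx=28 entry=0x34007 [P=1 RW=1 US=1 PS=0]
  L2: frame=0x34 idx=23 entry=0x36007 [P=1 RW=1 US=1 PS=0]
  L3: frame=0x36 idx=7 entry=0x3A007 [P=1 RW=1 US=1 PS=0]
  ✓ 0x3A0E0  — 4 lookups
#3 VA=0x78341E107FA (r,kernel):
  L0: frame=0x24 idx=15 entry=0x3E007 [P=1 RW=1 US=1 PS=0]
  L1: frame=0x3E idx=13 entry=0x40007 [P=1 RW=1 US=1 PS=0]
  L2: frame=0x40 idx=15 entry=0x43007 [P=1 RW=1 US=1 PS=0]
  L3: frame=0x43 idx=16 entry=0x45007 [P=1 RW=1 US=1 PS=0]
  ✓ 0x457FA  — 4 lookups
#4 VA=0xB058000B6F2 (r,kernel):
  L0: frame=0x24 idx=22 entry=0x48007 [P=1 RW=1 US=1 PS=0]
  L1: frame=0x48 idx=22 entry=0x4A007 [P=1 RW=1 US=1 PS=0]
  L2: frame=0x4A idx=0 entry=0x4B007 [P=1 RW=1 US=1 PS=0]
  L3: frame=0x4B idx=11 entry=0x4D007 [P=1 RW=1 US=1 PS=0]
  ✓ 0x4D6F2  — 4 lookups
#5 VA=0x6068301969A (r,kernel):
  L0: frame=0x24 idx=12 entry=0x4F007 [P=1 RW=1 US=1 PS=0]
  L1: frame=0x4F idx=26 entry=0x53007 [P=1 RW=1 US=1 PS=0]
  L2: frame=0x53 idx=24 entry=0x55007 [P=1 RW=1 US=1 PS=0]
  L3: frame=0x55 idx=25 entry=0x59007 [P=1 RW=1 US=1 PS=0]
  ✓ 0x5969A  — 4 lookups

Access #0 fault: NONE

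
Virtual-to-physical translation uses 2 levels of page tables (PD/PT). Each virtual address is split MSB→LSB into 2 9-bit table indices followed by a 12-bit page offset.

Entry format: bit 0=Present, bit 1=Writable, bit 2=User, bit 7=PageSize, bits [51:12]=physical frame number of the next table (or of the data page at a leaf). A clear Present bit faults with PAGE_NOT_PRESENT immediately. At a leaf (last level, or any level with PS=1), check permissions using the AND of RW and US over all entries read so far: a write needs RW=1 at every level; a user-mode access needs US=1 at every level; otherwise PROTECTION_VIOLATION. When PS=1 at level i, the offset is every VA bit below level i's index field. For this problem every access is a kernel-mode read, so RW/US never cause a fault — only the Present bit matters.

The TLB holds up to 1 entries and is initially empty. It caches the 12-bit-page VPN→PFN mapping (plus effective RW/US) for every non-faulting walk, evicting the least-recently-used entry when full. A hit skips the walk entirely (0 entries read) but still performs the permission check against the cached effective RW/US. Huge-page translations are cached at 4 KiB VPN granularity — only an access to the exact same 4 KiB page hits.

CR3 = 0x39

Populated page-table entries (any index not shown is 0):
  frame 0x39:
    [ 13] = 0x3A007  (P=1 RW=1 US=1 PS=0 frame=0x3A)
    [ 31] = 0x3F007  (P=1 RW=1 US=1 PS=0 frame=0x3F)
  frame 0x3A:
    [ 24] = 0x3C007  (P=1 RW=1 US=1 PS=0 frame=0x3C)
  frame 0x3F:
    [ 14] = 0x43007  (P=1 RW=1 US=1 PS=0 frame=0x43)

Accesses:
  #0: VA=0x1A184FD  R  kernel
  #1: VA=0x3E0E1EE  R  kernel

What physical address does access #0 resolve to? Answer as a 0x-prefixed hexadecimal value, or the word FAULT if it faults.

Per-access translation:
#0 VA=0x1A184FD (r,kernel):
  lvl0: tbl 0x39, slot 13 ⇒ 0x3A007 (P1/RW1/US1/PS0)
  lvl1: tbl 0x3A, slot 24 ⇒ 0x3C007 (P1/RW1/US1/PS0)
  ✓ 0x3C4FD  — 2 lookups
#1 VA=0x3E0E1EE (r,kernel):
  lvl0: tbl 0x39, slot 31 ⇒ 0x3F007 (P1/RW1/US1/PS0)
  lvl1: tbl 0x3F, slot 14 ⇒ 0x43007 (P1/RW1/US1/PS0)
  ✓ 0x431EE  — 2 lookups

Access #0 PA: 0x3C4FD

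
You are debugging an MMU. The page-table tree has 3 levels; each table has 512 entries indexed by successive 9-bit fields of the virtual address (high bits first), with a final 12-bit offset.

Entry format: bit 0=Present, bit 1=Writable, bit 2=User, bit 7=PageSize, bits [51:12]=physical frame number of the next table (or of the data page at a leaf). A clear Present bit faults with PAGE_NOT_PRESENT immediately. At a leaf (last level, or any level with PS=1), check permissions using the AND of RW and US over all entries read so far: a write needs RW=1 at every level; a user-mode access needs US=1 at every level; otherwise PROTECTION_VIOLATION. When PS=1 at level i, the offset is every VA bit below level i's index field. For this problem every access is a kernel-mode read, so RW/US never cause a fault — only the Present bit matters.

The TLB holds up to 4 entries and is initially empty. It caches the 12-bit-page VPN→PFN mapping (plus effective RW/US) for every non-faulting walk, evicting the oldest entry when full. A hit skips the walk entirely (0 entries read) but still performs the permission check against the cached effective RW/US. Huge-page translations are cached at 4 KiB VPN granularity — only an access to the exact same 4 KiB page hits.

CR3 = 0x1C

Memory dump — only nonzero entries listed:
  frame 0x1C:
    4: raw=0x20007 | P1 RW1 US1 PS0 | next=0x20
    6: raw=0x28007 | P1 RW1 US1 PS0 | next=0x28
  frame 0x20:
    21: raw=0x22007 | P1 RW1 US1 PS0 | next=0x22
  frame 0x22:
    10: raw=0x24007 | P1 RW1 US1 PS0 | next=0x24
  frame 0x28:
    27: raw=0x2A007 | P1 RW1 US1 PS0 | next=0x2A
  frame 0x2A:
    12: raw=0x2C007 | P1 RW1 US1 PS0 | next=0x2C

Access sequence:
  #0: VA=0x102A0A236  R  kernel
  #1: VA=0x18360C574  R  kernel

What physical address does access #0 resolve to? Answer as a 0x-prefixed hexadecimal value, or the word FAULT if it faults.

Per-access translation:
#0 VA=0x102A0A236 (r,kernel):
  lvl0: tbl 0x1C, slot 4 ⇒ 0x20007 (P1/RW1/US1/PS0)
  lvl1: tbl 0x20, slot 21 ⇒ 0x22007 (P1/RW1/US1/PS0)
  lvl2: tbl 0x22, slot 10 ⇒ 0x24007 (P1/RW1/US1/PS0)
  ⇒ phys 0x24236  [3 reads]
#1 VA=0x18360C574 (r,kernel):
  lvl0: tbl 0x1C, slot 6 ⇒ 0x28007 (P1/RW1/US1/PS0)
  lvl1: tbl 0x28, slot 27 ⇒ 0x2A007 (P1/RW1/US1/PS0)
  lvl2: tbl 0x2A, slot 12 ⇒ 0x2C007 (P1/RW1/US1/PS0)
  ⇒ phys 0x2C574  [3 reads]

Access #0 PA: 0x24236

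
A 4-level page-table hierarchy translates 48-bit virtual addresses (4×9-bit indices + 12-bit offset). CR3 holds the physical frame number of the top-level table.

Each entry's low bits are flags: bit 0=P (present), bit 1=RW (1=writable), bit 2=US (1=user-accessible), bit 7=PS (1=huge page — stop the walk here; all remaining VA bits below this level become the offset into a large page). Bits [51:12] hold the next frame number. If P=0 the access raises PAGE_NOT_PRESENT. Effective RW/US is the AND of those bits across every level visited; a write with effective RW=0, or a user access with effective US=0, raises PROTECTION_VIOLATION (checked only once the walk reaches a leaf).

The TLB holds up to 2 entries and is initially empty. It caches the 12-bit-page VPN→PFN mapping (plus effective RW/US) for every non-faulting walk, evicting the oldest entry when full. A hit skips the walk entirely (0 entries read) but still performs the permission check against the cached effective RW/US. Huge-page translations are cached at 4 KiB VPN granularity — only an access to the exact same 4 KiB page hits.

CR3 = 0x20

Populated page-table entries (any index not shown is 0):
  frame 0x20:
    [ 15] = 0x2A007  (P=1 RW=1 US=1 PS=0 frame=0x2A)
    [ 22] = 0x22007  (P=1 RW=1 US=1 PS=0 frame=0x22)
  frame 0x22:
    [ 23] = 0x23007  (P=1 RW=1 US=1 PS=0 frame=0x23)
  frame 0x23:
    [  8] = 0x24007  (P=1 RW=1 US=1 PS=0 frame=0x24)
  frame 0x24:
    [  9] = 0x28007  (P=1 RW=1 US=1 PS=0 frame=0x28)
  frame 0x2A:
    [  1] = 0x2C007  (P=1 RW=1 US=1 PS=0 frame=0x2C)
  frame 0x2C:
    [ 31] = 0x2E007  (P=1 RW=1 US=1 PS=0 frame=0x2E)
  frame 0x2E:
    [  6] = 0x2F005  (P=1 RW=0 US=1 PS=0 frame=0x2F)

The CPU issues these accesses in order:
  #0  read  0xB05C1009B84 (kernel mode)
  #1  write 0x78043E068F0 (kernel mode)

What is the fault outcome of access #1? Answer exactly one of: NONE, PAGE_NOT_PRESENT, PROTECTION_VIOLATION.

Trace:
#0 VA=0xB05C1009B84 (r,kernel):
  L0: frame=0x20 idx=22 entry=0x22007 [P=1 RW=1 US=1 PS=0]
  L1: frame=0x22 idx=23 entry=0x23007 [P=1 RW=1 US=1 PS=0]
  L2: frame=0x23 idx=8 entry=0x24007 [P=1 RW=1 US=1 PS=0]
  L3: frame=0x24 idx=9 entry=0x28007 [P=1 RW=1 US=1 PS=0]
  ✓ 0x28B84  — 4 lookups
#1 VA=0x78043E068F0 (w,kernel):
  L0: frame=0x20 idx=15 entry=0x2A007 [P=1 RW=1 US=1 PS=0]
  L1: frame=0x2A idx=1 entry=0x2C007 [P=1 RW=1 US=1 PS=0]
  L2: frame=0x2C idx=31 entry=0x2E007 [P=1 RW=1 US=1 PS=0]
  L3: frame=0x2E idx=6 entry=0x2F005 [P=1 RW=0 US=1 PS=0]
  → PROTECTION_VIOLATION  (4 entries read)

Access #1 fault: PROTECTION_VIOLATION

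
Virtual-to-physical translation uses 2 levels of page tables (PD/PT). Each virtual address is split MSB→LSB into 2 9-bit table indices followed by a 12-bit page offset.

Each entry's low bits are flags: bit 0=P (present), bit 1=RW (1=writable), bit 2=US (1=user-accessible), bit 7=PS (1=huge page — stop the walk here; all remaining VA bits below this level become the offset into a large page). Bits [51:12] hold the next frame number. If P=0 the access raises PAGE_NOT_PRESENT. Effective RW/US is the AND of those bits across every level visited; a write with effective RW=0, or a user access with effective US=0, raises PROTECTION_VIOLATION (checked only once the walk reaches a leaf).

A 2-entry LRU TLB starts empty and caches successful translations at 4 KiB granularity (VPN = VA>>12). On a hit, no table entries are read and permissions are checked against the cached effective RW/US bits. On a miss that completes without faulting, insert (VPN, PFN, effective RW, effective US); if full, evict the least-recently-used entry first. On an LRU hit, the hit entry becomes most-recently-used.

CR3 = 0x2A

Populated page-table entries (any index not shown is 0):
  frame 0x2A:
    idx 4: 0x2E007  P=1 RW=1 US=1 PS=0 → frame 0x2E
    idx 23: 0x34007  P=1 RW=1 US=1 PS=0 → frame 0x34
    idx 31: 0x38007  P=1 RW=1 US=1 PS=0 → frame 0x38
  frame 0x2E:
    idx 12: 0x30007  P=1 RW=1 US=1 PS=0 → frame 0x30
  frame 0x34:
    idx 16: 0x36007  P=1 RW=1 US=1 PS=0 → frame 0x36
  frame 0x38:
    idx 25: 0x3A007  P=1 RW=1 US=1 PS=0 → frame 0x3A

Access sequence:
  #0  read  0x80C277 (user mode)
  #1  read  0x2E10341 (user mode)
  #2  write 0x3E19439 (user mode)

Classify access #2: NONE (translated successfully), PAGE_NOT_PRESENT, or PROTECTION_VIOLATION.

Per-access translation:
#0 VA=0x80C277 (r,user):
  L0 @0x2A[4] → 0x2E007  P=1,RW=1,US=1,PS=0
  L1 @0x2E[12] → 0x30007  P=1,RW=1,US=1,PS=0
  ⇒ phys 0x30277  [2 reads]
#1 VA=0x2E10341 (r,user):
  L0 @0x2A[23] → 0x34007  P=1,RW=1,US=1,PS=0
  L1 @0x34[16] → 0x36007  P=1,RW=1,US=1,PS=0
  ⇒ phys 0x36341  [2 reads]
#2 VA=0x3E19439 (w,user):
  L0 @0x2A[31] → 0x38007  P=1,RW=1,US=1,PS=0
  L1 @0x38[25] → 0x3A007  P=1,RW=1,US=1,PS=0
  ⇒ phys 0x3A439  [2 reads]

Access #2 fault: NONE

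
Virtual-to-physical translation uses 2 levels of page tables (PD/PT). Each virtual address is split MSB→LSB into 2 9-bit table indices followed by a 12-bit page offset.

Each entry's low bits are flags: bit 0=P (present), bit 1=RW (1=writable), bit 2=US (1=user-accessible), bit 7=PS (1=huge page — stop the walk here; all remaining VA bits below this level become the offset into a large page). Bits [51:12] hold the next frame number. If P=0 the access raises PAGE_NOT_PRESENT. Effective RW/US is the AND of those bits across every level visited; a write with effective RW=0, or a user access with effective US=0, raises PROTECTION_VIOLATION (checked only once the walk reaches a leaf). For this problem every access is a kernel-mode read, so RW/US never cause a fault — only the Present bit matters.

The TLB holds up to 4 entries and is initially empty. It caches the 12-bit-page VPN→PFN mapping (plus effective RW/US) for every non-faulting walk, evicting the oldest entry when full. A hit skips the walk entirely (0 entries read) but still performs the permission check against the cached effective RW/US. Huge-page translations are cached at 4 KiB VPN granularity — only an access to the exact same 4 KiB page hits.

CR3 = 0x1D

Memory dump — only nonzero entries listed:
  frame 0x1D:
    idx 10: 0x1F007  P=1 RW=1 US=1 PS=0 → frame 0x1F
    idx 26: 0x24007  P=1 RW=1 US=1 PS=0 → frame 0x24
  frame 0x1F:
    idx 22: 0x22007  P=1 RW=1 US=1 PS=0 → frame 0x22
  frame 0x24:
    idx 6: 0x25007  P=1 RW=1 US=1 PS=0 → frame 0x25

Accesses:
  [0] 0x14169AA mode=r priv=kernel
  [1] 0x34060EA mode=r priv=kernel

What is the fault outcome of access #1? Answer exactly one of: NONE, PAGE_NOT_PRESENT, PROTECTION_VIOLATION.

Walk each access:
#0 VA=0x14169AA (r,kernel):
  [0] read 0x1D idx=10: raw=0x1F007 flags P=1 W=1 U=1 S=0
  [1] read 0x1F idx=22: raw=0x22007 flags P=1 W=1 U=1 S=0
  ✓ 0x229AA  — 2 lookups
#1 VA=0x34060EA (r,kernel):
  [0] read 0x1D idx=26: raw=0x24007 flags P=1 W=1 U=1 S=0
  [1] read 0x24 idx=6: raw=0x25007 flags P=1 W=1 U=1 S=0
  ✓ 0x250EA  — 2 lookups

Access #1 fault: NONE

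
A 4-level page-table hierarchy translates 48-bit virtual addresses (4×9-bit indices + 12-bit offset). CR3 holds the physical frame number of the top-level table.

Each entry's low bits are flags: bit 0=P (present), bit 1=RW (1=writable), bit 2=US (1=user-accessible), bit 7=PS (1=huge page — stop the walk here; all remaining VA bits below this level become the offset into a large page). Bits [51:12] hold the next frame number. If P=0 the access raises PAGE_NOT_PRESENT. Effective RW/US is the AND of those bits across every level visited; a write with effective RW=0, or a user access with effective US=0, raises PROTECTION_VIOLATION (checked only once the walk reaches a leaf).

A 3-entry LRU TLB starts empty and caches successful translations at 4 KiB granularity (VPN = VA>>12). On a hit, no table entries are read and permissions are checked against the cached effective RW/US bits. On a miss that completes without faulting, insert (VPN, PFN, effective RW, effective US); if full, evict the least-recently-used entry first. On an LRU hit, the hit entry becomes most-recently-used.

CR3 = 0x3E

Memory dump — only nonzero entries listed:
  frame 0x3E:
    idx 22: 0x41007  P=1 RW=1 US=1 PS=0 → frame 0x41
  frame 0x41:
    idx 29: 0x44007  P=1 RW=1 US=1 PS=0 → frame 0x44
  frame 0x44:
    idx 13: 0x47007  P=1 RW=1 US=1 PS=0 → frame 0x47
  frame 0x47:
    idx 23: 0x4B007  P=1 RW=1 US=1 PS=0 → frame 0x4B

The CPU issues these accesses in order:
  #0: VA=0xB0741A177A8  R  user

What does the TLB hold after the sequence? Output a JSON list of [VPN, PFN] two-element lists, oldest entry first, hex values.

Trace:
#0 VA=0xB0741A177A8 (r,user):
  L0 @0x3E[22] → 0x41007  P=1,RW=1,US=1,PS=0
  L1 @0x41[29] → 0x44007  P=1,RW=1,US=1,PS=0
  L2 @0x44[13] → 0x47007  P=1,RW=1,US=1,PS=0
  L3 @0x47[23] → 0x4B007  P=1,RW=1,US=1,PS=0
  ⇒ phys 0x4B7A8  [4 reads]

TLB: [["0xB0741A17", "0x4B"]]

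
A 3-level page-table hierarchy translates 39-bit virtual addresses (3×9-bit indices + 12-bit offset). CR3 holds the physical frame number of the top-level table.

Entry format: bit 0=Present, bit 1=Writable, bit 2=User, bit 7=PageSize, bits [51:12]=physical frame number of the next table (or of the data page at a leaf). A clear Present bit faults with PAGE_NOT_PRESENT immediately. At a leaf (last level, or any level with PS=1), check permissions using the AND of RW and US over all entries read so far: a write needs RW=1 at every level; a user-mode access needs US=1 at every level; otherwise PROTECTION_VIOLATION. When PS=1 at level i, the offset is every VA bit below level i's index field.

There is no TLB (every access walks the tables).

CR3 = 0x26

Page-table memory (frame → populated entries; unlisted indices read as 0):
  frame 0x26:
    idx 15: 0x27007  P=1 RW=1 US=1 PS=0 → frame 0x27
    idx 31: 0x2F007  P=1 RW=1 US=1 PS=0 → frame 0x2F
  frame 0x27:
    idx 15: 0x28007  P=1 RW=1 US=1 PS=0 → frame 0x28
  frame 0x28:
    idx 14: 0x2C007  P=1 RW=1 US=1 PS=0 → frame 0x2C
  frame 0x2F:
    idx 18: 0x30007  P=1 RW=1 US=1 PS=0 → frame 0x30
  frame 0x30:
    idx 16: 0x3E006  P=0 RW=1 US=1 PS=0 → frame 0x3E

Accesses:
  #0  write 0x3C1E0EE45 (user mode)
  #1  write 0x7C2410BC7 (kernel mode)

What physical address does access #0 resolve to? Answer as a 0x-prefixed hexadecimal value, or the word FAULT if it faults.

Walk each access:
#0 VA=0x3C1E0EE45 (w,user):
  lvl0: tbl 0x26, slot 15 ⇒ 0x27007 (P1/RW1/US1/PS0)
  lvl1: tbl 0x27, slot 15 ⇒ 0x28007 (P1/RW1/US1/PS0)
  lvl2: tbl 0x28, slot 14 ⇒ 0x2C007 (P1/RW1/US1/PS0)
  ✓ 0x2CE45  — 3 lookups
#1 VA=0x7C2410BC7 (w,kernel):
  lvl0: tbl 0x26, slot 31 ⇒ 0x2F007 (P1/RW1/US1/PS0)
  lvl1: tbl 0x2F, slot 18 ⇒ 0x30007 (P1/RW1/US1/PS0)
  lvl2: tbl 0x30, slot 16 ⇒ 0x3E006 (P0/RW1/US1/PS0)
  → PAGE_NOT_PRESENT  (3 entries read)

Access #0 PA: 0x2CE45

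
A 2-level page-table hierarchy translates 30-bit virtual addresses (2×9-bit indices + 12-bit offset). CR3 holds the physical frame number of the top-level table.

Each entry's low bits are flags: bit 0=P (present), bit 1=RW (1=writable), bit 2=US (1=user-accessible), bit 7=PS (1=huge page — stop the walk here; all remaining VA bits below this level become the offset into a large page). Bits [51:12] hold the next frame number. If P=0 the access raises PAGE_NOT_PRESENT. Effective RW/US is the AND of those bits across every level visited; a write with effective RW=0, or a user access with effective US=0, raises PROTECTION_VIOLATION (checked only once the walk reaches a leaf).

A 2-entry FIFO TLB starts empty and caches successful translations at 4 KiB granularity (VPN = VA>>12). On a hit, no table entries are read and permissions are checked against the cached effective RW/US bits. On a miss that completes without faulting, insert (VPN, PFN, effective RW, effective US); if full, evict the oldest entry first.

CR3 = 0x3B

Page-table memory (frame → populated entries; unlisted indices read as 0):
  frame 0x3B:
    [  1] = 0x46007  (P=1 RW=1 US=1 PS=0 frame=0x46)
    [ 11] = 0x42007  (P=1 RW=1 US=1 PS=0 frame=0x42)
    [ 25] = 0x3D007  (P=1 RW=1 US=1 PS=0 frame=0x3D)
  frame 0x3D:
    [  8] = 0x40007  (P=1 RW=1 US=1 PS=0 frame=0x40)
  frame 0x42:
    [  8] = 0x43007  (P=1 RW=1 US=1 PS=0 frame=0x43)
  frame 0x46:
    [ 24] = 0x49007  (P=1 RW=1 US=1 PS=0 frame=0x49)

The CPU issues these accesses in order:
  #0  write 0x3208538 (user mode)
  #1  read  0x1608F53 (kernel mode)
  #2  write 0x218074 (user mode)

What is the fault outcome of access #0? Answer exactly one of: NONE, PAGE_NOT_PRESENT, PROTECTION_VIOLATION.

Per-access translation:
#0 VA=0x3208538 (w,user):
  lvl0: tbl 0x3B, slot 25 ⇒ 0x3D007 (P1/RW1/US1/PS0)
  lvl1: tbl 0x3D, slot 8 ⇒ 0x40007 (P1/RW1/US1/PS0)
  → PA=0x40538  (2 entries read)
#1 VA=0x1608F53 (r,kernel):
  lvl0: tbl 0x3B, slot 11 ⇒ 0x42007 (P1/RW1/US1/PS0)
  lvl1: tbl 0x42, slot 8 ⇒ 0x43007 (P1/RW1/US1/PS0)
  → PA=0x43F53  (2 entries read)
#2 VA=0x218074 (w,user):
  lvl0: tbl 0x3B, slot 1 ⇒ 0x46007 (P1/RW1/US1/PS0)
  lvl1: tbl 0x46, slot 24 ⇒ 0x49007 (P1/RW1/US1/PS0)
  → PA=0x49074  (2 entries read)

Access #0 fault: NONE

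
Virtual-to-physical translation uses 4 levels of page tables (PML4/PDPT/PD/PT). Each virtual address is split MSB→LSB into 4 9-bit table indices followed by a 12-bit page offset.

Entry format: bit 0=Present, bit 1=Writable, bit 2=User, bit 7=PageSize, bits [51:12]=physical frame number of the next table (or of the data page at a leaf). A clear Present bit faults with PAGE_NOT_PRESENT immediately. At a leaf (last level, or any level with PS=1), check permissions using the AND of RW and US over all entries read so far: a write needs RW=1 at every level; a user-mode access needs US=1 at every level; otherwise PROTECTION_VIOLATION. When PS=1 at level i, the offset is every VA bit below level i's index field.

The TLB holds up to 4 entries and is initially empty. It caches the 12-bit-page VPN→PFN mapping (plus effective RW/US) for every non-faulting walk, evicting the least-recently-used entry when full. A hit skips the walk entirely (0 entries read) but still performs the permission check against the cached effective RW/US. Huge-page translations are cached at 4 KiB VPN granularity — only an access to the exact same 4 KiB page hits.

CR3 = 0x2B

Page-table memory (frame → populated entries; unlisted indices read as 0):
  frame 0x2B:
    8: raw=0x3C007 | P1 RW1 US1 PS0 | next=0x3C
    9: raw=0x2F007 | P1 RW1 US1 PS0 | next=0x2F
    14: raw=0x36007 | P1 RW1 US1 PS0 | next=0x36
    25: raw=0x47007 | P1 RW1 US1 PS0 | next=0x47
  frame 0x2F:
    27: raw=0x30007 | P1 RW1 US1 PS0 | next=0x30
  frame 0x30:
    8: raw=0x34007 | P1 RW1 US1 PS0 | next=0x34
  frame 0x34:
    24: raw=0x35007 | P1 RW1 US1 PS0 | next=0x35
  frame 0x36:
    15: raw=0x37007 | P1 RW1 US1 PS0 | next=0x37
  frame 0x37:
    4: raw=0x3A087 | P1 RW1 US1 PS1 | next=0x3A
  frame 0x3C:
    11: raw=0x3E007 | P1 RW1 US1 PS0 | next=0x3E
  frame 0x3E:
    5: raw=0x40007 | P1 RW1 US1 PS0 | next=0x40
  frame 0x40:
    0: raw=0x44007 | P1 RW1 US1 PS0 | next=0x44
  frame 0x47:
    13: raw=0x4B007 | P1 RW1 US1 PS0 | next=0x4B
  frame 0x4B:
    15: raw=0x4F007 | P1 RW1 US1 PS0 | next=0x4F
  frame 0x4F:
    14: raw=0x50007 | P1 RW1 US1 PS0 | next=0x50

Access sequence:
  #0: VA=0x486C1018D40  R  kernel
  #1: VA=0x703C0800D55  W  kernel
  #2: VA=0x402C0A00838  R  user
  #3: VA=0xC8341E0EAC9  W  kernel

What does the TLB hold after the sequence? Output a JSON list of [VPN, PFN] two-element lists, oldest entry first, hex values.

Per-access translation:
#0 VA=0x486C1018D40 (r,kernel):
  L0: frame=0x2B idx=9 entry=0x2F007 [P=1 RW=1 US=1 PS=0]
  L1: frame=0x2F idx=27 entry=0x30007 [P=1 RW=1 US=1 PS=0]
  L2: frame=0x30 idx=8 entry=0x34007 [P=1 RW=1 US=1 PS=0]
  L3: frame=0x34 idx=24 entry=0x35007 [P=1 RW=1 US=1 PS=0]
  ✓ 0x35D40  — 4 lookups
#1 VA=0x703C0800D55 (w,kernel):
  L0: frame=0x2B idx=14 entry=0x36007 [P=1 RW=1 US=1 PS=0]
  L1: frame=0x36 idx=15 entry=0x37007 [P=1 RW=1 US=1 PS=0]
  L2: frame=0x37 idx=4 entry=0x3A087 [P=1 RW=1 US=1 PS=1]
  ✓ 0x3AD55 (huge @L2)  — 3 lookups
#2 VA=0x402C0A00838 (r,user):
  L0: frame=0x2B idx=8 entry=0x3C007 [P=1 RW=1 US=1 PS=0]
  L1: frame=0x3C idx=11 entry=0x3E007 [P=1 RW=1 US=1 PS=0]
  L2: frame=0x3E idx=5 entry=0x40007 [P=1 RW=1 US=1 PS=0]
  L3: frame=0x40 idx=0 entry=0x44007 [P=1 RW=1 US=1 PS=0]
  ✓ 0x44838  — 4 lookups
#3 VA=0xC8341E0EAC9 (w,kernel):
  L0: frame=0x2B idx=25 entry=0x47007 [P=1 RW=1 US=1 PS=0]
  L1: frame=0x47 idx=13 entry=0x4B007 [P=1 RW=1 US=1 PS=0]
  L2: frame=0x4B idx=15 entry=0x4F007 [P=1 RW=1 US=1 PS=0]
  L3: frame=0x4F idx=14 entry=0x50007 [P=1 RW=1 US=1 PS=0]
  ✓ 0x50AC9  — 4 lookups

TLB: [["0x486C1018", "0x35"], ["0x703C0800", "0x3A"], ["0x402C0A00", "0x44"], ["0xC8341E0E", "0x50"]]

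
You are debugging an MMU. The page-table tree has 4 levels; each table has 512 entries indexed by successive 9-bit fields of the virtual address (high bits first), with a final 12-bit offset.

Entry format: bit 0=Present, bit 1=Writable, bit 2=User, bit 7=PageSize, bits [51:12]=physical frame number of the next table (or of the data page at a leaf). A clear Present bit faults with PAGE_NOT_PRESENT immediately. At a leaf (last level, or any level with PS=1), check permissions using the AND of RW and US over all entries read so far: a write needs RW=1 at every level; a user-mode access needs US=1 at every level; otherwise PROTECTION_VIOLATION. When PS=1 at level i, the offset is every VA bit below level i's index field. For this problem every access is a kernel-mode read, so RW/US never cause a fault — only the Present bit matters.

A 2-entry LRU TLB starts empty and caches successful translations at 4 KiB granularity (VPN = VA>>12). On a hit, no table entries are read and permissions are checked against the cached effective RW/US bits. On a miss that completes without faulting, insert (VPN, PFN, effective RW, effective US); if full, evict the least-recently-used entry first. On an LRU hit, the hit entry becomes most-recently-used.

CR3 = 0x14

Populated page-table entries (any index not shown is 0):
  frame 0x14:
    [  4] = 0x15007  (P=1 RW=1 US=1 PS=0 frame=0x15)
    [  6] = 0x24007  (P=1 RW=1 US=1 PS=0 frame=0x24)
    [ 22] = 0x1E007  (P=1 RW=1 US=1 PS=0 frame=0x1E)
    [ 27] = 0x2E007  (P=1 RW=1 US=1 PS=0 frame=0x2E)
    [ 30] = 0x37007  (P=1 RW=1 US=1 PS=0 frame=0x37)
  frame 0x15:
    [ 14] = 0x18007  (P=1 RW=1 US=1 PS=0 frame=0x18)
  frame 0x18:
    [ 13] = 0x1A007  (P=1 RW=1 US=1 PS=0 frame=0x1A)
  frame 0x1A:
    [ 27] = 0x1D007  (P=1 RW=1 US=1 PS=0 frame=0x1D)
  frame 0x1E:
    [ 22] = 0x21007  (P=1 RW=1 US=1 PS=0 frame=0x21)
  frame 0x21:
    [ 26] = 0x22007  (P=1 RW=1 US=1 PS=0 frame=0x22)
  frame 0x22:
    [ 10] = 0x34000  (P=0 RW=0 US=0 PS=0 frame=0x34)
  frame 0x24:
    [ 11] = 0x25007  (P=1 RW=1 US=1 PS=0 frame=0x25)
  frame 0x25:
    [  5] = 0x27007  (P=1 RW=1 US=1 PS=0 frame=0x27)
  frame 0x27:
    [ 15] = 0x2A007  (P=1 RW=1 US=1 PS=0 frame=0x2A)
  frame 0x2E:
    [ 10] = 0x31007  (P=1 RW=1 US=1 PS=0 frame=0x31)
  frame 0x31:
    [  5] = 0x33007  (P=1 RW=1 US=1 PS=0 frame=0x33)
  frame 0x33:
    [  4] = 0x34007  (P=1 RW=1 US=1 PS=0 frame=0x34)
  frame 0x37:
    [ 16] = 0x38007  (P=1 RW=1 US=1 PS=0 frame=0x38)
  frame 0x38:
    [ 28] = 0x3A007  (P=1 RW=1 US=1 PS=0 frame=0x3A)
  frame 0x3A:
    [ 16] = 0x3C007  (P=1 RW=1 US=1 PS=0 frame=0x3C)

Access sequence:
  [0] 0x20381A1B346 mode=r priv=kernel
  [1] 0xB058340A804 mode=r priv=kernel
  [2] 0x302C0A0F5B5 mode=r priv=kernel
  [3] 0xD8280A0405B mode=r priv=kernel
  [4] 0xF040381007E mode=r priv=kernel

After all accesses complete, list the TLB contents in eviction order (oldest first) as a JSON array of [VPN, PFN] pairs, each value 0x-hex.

Per-access translation:
#0 VA=0x20381A1B346 (r,kernel):
  L0 @0x14[4] → 0x15007  P=1,RW=1,US=1,PS=0
  L1 @0x15[14] → 0x18007  P=1,RW=1,US=1,PS=0
  L2 @0x18[13] → 0x1A007  P=1,RW=1,US=1,PS=0
  L3 @0x1A[27] → 0x1D007  P=1,RW=1,US=1,PS=0
  ✓ 0x1D346  — 4 lookups
#1 VA=0xB058340A804 (r,kernel):
  L0 @0x14[22] → 0x1E007  P=1,RW=1,US=1,PS=0
  L1 @0x1E[22] → 0x21007  P=1,RW=1,US=1,PS=0
  L2 @0x21[26] → 0x22007  P=1,RW=1,US=1,PS=0
  L3 @0x22[10] → 0x34000  P=0,RW=0,US=0,PS=0
  → PAGE_NOT_PRESENT  (4 entries read)
#2 VA=0x302C0A0F5B5 (r,kernel):
  L0 @0x14[6] → 0x24007  P=1,RW=1,US=1,PS=0
  L1 @0x24[11] → 0x25007  P=1,RW=1,US=1,PS=0
  L2 @0x25[5] → 0x27007  P=1,RW=1,US=1,PS=0
  L3 @0x27[15] → 0x2A007  P=1,RW=1,US=1,PS=0
  ✓ 0x2A5B5  — 4 lookups
#3 VA=0xD8280A0405B (r,kernel):
  L0 @0x14[27] → 0x2E007  P=1,RW=1,US=1,PS=0
  L1 @0x2E[10] → 0x31007  P=1,RW=1,US=1,PS=0
  L2 @0x31[5] → 0x33007  P=1,RW=1,US=1,PS=0
  L3 @0x33[4] → 0x34007  P=1,RW=1,US=1,PS=0
  ✓ 0x3405B  — 4 lookups
#4 VA=0xF040381007E (r,kernel):
  L0 @0x14[30] → 0x37007  P=1,RW=1,US=1,PS=0
  L1 @0x37[16] → 0x38007  P=1,RW=1,US=1,PS=0
  L2 @0x38[28] → 0x3A007  P=1,RW=1,US=1,PS=0
  L3 @0x3A[16] → 0x3C007  P=1,RW=1,US=1,PS=0
  ✓ 0x3C07E  — 4 lookups

TLB: [["0xD8280A04", "0x34"], ["0xF0403810", "0x3C"]]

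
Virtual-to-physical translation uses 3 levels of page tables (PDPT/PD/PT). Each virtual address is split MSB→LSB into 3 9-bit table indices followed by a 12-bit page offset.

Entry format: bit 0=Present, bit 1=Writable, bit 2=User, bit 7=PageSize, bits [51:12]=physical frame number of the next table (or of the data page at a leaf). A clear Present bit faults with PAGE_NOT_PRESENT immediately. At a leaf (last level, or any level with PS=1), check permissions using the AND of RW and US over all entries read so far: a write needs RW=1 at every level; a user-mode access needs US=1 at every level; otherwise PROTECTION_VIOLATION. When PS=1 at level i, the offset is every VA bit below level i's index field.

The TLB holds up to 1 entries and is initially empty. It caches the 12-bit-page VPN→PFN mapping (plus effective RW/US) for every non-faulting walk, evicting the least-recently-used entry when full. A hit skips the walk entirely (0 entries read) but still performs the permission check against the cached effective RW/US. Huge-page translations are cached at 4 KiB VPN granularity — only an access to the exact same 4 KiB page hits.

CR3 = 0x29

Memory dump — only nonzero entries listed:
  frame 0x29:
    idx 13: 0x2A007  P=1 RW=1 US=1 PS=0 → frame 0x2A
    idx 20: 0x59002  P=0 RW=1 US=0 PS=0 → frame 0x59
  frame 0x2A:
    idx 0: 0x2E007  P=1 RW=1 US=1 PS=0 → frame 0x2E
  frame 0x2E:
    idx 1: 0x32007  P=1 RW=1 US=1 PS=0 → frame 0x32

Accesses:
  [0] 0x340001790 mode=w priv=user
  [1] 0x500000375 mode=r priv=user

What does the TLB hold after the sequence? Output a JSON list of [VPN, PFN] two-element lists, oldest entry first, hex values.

Per-access translation:
#0 VA=0x340001790 (w,user):
  lvl0: tbl 0x29, slot 13 ⇒ 0x2A007 (P1/RW1/US1/PS0)
  lvl1: tbl 0x2A, slot 0 ⇒ 0x2E007 (P1/RW1/US1/PS0)
  lvl2: tbl 0x2E, slot 1 ⇒ 0x32007 (P1/RW1/US1/PS0)
  → PA=0x32790  (3 entries read)
#1 VA=0x500000375 (r,user):
  lvl0: tbl 0x29, slot 20 ⇒ 0x59002 (P0/RW1/US0/PS0)
  → PAGE_NOT_PRESENT  (1 entries read)

TLB: [["0x340001", "0x32"]]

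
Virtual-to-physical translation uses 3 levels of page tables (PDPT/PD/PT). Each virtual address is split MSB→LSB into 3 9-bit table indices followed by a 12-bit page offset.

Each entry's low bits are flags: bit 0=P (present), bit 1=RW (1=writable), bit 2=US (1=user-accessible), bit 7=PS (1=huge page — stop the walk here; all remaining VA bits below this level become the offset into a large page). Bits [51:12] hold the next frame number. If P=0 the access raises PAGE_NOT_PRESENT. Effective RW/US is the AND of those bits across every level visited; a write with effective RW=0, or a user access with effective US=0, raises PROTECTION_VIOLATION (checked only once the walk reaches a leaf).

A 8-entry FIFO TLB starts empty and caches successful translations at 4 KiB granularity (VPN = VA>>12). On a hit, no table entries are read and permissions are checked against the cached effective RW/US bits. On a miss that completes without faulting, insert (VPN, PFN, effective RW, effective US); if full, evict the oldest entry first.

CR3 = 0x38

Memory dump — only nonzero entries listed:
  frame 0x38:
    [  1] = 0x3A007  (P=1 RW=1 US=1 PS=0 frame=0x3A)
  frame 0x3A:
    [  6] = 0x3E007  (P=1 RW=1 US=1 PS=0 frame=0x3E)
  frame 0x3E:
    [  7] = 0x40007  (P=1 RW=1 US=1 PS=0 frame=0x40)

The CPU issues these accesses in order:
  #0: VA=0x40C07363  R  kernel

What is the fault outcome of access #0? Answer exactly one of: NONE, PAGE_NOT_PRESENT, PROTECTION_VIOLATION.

Walk each access:
#0 VA=0x40C07363 (r,kernel):
  L0: frame=0x38 idx=1 entry=0x3A007 [P=1 RW=1 US=1 PS=0]
  L1: frame=0x3A idx=6 entry=0x3E007 [P=1 RW=1 US=1 PS=0]
  L2: frame=0x3E idx=7 entry=0x40007 [P=1 RW=1 US=1 PS=0]
  ⇒ phys 0x40363  [3 reads]

Access #0 fault: NONE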